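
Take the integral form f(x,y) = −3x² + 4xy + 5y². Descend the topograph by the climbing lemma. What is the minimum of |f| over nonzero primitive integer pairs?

river: ρ → (5,6,-2)
river: ρ → (-2,6,5)
river: ρ → (5,4,-3)
river: ρ → (-3,8,1)
river: ρ → (1,8,-3)
river: ρ → (-3,4,5)
closes: descent 0, river 6
min |a| on river = 1

1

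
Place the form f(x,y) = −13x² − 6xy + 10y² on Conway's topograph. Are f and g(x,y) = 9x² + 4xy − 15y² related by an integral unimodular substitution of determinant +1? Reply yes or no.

D₁ = 556, D₂ = 556
river cycle of f (length 18): (10, 6, -13), (-13, 20, 3), (3, 22, -6), (-6, 14, 15), (15, 16, -5), (-5, 14, 18), (18, 22, -1), (-1, 22, 18), (18, 14, -5), (-5, 16, 15), … (8 more)
river cycle of g (length 18): (9, 22, -2), (-2, 22, 9), (9, 14, -10), (-10, 6, 13), (13, 20, -3), (-3, 22, 6), (6, 14, -15), (-15, 16, 5), (5, 14, -18), (-18, 22, 1), … (8 more)
cycles differ ⇒ inequivalent

no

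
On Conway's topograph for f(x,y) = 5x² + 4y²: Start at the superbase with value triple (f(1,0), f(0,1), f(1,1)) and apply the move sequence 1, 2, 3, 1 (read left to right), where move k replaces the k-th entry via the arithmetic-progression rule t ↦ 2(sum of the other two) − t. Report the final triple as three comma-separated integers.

start (5,4,9) = (f(1,0),f(0,1),f(1,1))
replace slot 1: 2·(4+9) − 5 = 21 → (21,4,9)
replace slot 2: 2·(21+9) − 4 = 56 → (21,56,9)
replace slot 3: 2·(21+56) − 9 = 145 → (21,56,145)
replace slot 1: 2·(56+145) − 21 = 381 → (381,56,145)

381,56,145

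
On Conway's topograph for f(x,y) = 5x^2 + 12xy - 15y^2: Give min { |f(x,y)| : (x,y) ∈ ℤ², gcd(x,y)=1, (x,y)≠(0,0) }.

river: ρ → (-15,18,2)
river: ρ → (2,18,-15)
river: ρ → (-15,12,5)
river: ρ → (5,18,-6)
river: ρ → (-6,18,5)
river: ρ → (5,12,-15)
closes: descent 0, river 6
min |a| on river = 2

2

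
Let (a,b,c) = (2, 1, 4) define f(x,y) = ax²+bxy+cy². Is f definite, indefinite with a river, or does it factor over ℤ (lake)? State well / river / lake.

D = b²−4ac = 1² − 4·2·4 = -31
D < 0 ⇒ definite ⇒ every region one sign ⇒ single well

well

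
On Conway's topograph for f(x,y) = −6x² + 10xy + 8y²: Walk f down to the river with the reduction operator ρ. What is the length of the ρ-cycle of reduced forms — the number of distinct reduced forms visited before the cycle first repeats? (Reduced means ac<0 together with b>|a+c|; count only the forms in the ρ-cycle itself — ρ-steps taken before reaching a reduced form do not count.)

D = 292, ⌊√D⌋ = 17
river: ρ → (8,6,-8)
river: ρ → (-8,10,6)
river: ρ → (6,14,-4)
river: ρ → (-4,10,12)
river: ρ → (12,14,-2)
river: ρ → (-2,14,12)
river: ρ → (12,10,-4)
river: ρ → (-4,14,6)
river: ρ → (6,10,-8)
river: ρ → (-8,6,8)
river: ρ → (8,10,-6)
river: ρ → (-6,14,4)
river: ρ → (4,10,-12)
river: ρ → (-12,14,2)
river: ρ → (2,14,-12)
river: ρ → (-12,10,4)
river: ρ → (4,14,-6)
river: ρ → (-6,10,8)
ρ-cycle length = 18 (tail of 0 descent steps not counted)

18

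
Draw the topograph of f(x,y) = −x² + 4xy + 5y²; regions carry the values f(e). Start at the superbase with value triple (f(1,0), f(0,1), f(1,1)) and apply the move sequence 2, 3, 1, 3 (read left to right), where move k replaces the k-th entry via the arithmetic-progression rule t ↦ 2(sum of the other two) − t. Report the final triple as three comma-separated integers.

start (-1,5,8) = (f(1,0),f(0,1),f(1,1))
replace slot 2: 2·((-1)+8) − 5 = 9 → (-1,9,8)
replace slot 3: 2·((-1)+9) − 8 = 8 → (-1,9,8)
replace slot 1: 2·(9+8) − (-1) = 35 → (35,9,8)
replace slot 3: 2·(35+9) − 8 = 80 → (35,9,80)

35,9,80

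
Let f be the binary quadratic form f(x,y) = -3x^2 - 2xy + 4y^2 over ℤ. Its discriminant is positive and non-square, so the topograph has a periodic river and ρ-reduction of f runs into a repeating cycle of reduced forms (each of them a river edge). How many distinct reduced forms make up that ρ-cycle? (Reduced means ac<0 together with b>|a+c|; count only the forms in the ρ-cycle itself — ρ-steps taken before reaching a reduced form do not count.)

D = 52, ⌊√D⌋ = 7
descent: ρ → (4,2,-3)  [lands on river]
river: ρ → (-3,4,3)
river: ρ → (3,2,-4)
river: ρ → (-4,6,1)
river: ρ → (1,6,-4)
river: ρ → (-4,2,3)
river: ρ → (3,4,-3)
river: ρ → (-3,2,4)
river: ρ → (4,6,-1)
river: ρ → (-1,6,4)
ρ-cycle length = 10 (tail of 1 descent step not counted)

10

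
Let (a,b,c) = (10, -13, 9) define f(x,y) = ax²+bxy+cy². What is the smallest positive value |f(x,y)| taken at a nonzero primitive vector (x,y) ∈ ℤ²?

translate: b→7 (≡-13 mod 20), so (10,-13,9)→(10,7,6)
flip: (10,7,6)→(6,-7,10)
translate: b→5 (≡-7 mod 12), so (6,-7,10)→(6,5,9)
reduced (well bottom): (6,5,9) with a≤c, −a<b≤a
well minimum = a = 6

6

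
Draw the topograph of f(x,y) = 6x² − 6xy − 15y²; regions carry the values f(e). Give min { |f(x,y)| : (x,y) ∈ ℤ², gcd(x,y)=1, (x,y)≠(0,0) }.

descent: ρ → (-15,6,6)
descent: ρ → (6,18,-3)  [lands on river]
river: ρ → (-3,18,6)
closes: descent 2, river 2
min |a| on river = 3

3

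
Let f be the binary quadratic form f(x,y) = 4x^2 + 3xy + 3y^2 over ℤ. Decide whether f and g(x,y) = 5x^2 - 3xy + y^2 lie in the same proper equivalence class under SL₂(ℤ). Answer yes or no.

D₁ = -39, D₂ = -11
discriminants differ ⇒ not SL₂(ℤ)-equivalent

no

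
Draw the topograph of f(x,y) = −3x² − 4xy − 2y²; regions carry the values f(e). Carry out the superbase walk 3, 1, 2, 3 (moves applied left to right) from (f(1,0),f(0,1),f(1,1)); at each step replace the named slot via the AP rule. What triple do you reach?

start (-3,-2,-9) = (f(1,0),f(0,1),f(1,1))
replace slot 3: 2·((-3)+(-2)) − (-9) = -1 → (-3,-2,-1)
replace slot 1: 2·((-2)+(-1)) − (-3) = -3 → (-3,-2,-1)
replace slot 2: 2·((-3)+(-1)) − (-2) = -6 → (-3,-6,-1)
replace slot 3: 2·((-3)+(-6)) − (-1) = -17 → (-3,-6,-17)

-3,-6,-17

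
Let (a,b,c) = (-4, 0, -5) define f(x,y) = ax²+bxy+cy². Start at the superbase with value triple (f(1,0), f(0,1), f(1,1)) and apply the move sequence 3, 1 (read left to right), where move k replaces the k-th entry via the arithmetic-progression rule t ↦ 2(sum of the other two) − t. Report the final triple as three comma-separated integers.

start (-4,-5,-9) = (f(1,0),f(0,1),f(1,1))
replace slot 3: 2·((-4)+(-5)) − (-9) = -9 → (-4,-5,-9)
replace slot 1: 2·((-5)+(-9)) − (-4) = -24 → (-24,-5,-9)

-24,-5,-9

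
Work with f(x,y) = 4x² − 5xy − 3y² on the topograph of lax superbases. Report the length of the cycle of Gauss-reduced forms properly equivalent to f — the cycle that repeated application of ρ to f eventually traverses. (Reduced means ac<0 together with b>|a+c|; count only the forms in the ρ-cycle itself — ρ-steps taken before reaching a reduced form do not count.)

D = 73, ⌊√D⌋ = 8
descent: ρ → (-3,5,4)  [lands on river]
river: ρ → (4,3,-4)
river: ρ → (-4,5,3)
river: ρ → (3,7,-2)
river: ρ → (-2,5,6)
river: ρ → (6,7,-1)
river: ρ → (-1,7,6)
river: ρ → (6,5,-2)
river: ρ → (-2,7,3)
river: ρ → (3,5,-4)
river: ρ → (-4,3,4)
river: ρ → (4,5,-3)
river: ρ → (-3,7,2)
river: ρ → (2,5,-6)
river: ρ → (-6,7,1)
river: ρ → (1,7,-6)
river: ρ → (-6,5,2)
river: ρ → (2,7,-3)
ρ-cycle length = 18 (tail of 1 descent step not counted)

18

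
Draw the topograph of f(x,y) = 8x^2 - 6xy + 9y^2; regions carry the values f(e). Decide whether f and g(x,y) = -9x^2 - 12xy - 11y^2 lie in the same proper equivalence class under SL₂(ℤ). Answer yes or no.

D₁ = -252, D₂ = -252
f: reduced (well bottom): (8,-6,9) with a≤c, −a<b≤a
g is negative-definite; reduce −g:
−g: translate: b→-6 (≡12 mod 18), so (9,12,11)→(9,-6,8)
−g: flip: (9,-6,8)→(8,6,9)
−g: reduced (well bottom): (8,6,9) with a≤c, −a<b≤a
flip sign back: reduced form of g is (-8,-6,-9)
reduced forms (8, -6, 9) vs (-8, -6, -9) ⇒ inequivalent

no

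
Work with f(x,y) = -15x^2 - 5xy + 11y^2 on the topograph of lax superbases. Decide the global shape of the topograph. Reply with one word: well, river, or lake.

D = b²−4ac = (-5)² − 4·(-15)·11 = 685
D > 0 non-square ⇒ indefinite ⇒ periodic river

river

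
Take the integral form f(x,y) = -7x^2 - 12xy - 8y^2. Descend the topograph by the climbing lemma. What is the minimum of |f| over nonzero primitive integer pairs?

translate: b→-2 (≡12 mod 14), so (7,12,8)→(7,-2,3)
flip: (7,-2,3)→(3,2,7)
reduced (well bottom): (3,2,7) with a≤c, −a<b≤a
well minimum |f| = |-3| = 3 (negative-definite)

3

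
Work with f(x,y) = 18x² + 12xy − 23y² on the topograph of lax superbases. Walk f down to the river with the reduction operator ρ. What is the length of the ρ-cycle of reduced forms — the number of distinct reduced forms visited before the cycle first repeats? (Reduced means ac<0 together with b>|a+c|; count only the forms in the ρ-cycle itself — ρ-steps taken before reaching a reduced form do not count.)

D = 1800, ⌊√D⌋ = 42
river: ρ → (-23,34,7)
river: ρ → (7,36,-18)
river: ρ → (-18,36,7)
river: ρ → (7,34,-23)
river: ρ → (-23,12,18)
river: ρ → (18,24,-17)
river: ρ → (-17,10,25)
river: ρ → (25,40,-2)
river: ρ → (-2,40,25)
river: ρ → (25,10,-17)
river: ρ → (-17,24,18)
river: ρ → (18,12,-23)
ρ-cycle length = 12 (tail of 0 descent steps not counted)

12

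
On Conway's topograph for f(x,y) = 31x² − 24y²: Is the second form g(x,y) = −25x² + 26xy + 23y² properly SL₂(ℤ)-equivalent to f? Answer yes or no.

D₁ = 2976, D₂ = 2976
river cycle of f (length 6): (-24, 48, 7), (7, 50, -17), (-17, 52, 4), (4, 52, -17), (-17, 50, 7), (7, 48, -24)
river cycle of g (length 10): (23, 20, -28), (-28, 36, 15), (15, 54, -1), (-1, 54, 15), (15, 36, -28), (-28, 20, 23), (23, 26, -25), (-25, 24, 24), (24, 24, -25), (-25, 26, 23)
cycles differ ⇒ inequivalent

no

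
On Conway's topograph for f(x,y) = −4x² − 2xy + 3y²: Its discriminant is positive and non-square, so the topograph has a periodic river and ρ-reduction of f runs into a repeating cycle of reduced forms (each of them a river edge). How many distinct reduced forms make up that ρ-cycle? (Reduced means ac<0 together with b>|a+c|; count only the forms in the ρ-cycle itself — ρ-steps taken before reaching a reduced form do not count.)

D = 52, ⌊√D⌋ = 7
descent: ρ → (3,2,-4)  [lands on river]
river: ρ → (-4,6,1)
river: ρ → (1,6,-4)
river: ρ → (-4,2,3)
river: ρ → (3,4,-3)
river: ρ → (-3,2,4)
river: ρ → (4,6,-1)
river: ρ → (-1,6,4)
river: ρ → (4,2,-3)
river: ρ → (-3,4,3)
ρ-cycle length = 10 (tail of 1 descent step not counted)

10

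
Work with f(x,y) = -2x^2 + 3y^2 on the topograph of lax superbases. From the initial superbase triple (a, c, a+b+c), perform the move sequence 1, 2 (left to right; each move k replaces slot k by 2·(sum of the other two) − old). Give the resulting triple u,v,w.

start (-2,3,1) = (f(1,0),f(0,1),f(1,1))
replace slot 1: 2·(3+1) − (-2) = 10 → (10,3,1)
replace slot 2: 2·(10+1) − 3 = 19 → (10,19,1)

10,19,1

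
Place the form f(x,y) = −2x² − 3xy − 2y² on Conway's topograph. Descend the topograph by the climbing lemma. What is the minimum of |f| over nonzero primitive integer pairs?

translate: b→-1 (≡3 mod 4), so (2,3,2)→(2,-1,1)
flip: (2,-1,1)→(1,1,2)
reduced (well bottom): (1,1,2) with a≤c, −a<b≤a
well minimum |f| = |-1| = 1 (negative-definite)

1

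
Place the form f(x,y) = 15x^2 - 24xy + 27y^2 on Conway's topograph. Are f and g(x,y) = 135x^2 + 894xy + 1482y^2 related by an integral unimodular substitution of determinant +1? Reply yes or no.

D₁ = -1044, D₂ = -1044
f: translate: b→6 (≡-24 mod 30), so (15,-24,27)→(15,6,18)
f: reduced (well bottom): (15,6,18) with a≤c, −a<b≤a
g: translate: b→84 (≡894 mod 270), so (135,894,1482)→(135,84,15)
g: flip: (135,84,15)→(15,-84,135)
g: translate: b→6 (≡-84 mod 30), so (15,-84,135)→(15,6,18)
g: reduced (well bottom): (15,6,18) with a≤c, −a<b≤a
reduced forms (15, 6, 18) vs (15, 6, 18) ⇒ equivalent

yes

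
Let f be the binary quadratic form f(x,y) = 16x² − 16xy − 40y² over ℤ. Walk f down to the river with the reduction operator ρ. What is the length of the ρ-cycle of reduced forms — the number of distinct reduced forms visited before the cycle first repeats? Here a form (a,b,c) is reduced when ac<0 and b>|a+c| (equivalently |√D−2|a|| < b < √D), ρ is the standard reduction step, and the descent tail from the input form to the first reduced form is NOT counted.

D = 2816, ⌊√D⌋ = 53
descent: ρ → (-40,16,16)
descent: ρ → (16,48,-8)  [lands on river]
river: ρ → (-8,48,16)
ρ-cycle length = 2 (tail of 2 descent steps not counted)

2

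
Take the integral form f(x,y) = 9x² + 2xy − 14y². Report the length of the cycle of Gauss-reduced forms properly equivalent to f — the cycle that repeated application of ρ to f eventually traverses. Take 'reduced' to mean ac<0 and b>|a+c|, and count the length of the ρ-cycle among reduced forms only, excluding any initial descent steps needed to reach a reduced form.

D = 508, ⌊√D⌋ = 22
descent: ρ → (-14,-2,9)
descent: ρ → (9,20,-3)  [lands on river]
river: ρ → (-3,22,2)
river: ρ → (2,22,-3)
river: ρ → (-3,20,9)
river: ρ → (9,16,-7)
river: ρ → (-7,12,13)
river: ρ → (13,14,-6)
river: ρ → (-6,22,1)
river: ρ → (1,22,-6)
river: ρ → (-6,14,13)
river: ρ → (13,12,-7)
river: ρ → (-7,16,9)
ρ-cycle length = 12 (tail of 2 descent steps not counted)

12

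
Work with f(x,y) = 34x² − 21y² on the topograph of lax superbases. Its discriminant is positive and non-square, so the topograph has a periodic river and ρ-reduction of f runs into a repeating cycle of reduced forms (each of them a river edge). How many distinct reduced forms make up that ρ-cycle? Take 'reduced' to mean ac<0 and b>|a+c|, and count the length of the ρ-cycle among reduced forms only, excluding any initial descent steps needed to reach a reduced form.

D = 2856, ⌊√D⌋ = 53
descent: ρ → (-21,42,13)  [lands on river]
river: ρ → (13,36,-30)
river: ρ → (-30,24,19)
river: ρ → (19,52,-2)
river: ρ → (-2,52,19)
river: ρ → (19,24,-30)
river: ρ → (-30,36,13)
river: ρ → (13,42,-21)
ρ-cycle length = 8 (tail of 1 descent step not counted)

8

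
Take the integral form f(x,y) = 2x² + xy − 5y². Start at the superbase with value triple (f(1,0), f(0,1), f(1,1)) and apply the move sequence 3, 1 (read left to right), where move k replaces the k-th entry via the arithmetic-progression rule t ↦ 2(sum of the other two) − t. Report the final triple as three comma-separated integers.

start (2,-5,-2) = (f(1,0),f(0,1),f(1,1))
replace slot 3: 2·(2+(-5)) − (-2) = -4 → (2,-5,-4)
replace slot 1: 2·((-5)+(-4)) − 2 = -20 → (-20,-5,-4)

-20,-5,-4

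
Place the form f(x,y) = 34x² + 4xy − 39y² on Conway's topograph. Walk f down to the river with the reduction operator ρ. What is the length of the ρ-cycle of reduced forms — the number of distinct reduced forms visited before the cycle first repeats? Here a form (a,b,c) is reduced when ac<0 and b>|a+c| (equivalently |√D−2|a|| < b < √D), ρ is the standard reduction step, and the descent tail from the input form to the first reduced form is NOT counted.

D = 5320, ⌊√D⌋ = 72
descent: ρ → (-39,-4,34)
descent: ρ → (34,72,-1)  [lands on river]
river: ρ → (-1,72,34)
river: ρ → (34,64,-9)
river: ρ → (-9,62,41)
river: ρ → (41,20,-30)
river: ρ → (-30,40,31)
river: ρ → (31,22,-39)
river: ρ → (-39,56,14)
river: ρ → (14,56,-39)
river: ρ → (-39,22,31)
river: ρ → (31,40,-30)
river: ρ → (-30,20,41)
river: ρ → (41,62,-9)
river: ρ → (-9,64,34)
ρ-cycle length = 14 (tail of 2 descent steps not counted)

14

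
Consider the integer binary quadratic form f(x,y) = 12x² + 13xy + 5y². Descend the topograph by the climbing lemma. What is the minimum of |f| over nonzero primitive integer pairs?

translate: b→-11 (≡13 mod 24), so (12,13,5)→(12,-11,4)
flip: (12,-11,4)→(4,11,12)
translate: b→3 (≡11 mod 8), so (4,11,12)→(4,3,5)
reduced (well bottom): (4,3,5) with a≤c, −a<b≤a
well minimum = a = 4

4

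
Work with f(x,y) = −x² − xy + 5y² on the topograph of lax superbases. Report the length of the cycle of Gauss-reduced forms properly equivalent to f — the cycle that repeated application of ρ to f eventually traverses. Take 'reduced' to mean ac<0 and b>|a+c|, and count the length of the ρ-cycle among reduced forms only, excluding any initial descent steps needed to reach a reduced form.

D = 21, ⌊√D⌋ = 4
descent: ρ → (5,1,-1)
descent: ρ → (-1,3,3)  [lands on river]
river: ρ → (3,3,-1)
ρ-cycle length = 2 (tail of 2 descent steps not counted)

2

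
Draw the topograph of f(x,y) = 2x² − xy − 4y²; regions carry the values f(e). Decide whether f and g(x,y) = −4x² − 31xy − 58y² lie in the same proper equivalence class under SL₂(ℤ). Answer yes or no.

D₁ = 33, D₂ = 33
river cycle of f (length 4): (2, 3, -3), (-3, 3, 2), (2, 5, -1), (-1, 5, 2)
river cycle of g (length 4): (2, 3, -3), (-3, 3, 2), (2, 5, -1), (-1, 5, 2)
cycles coincide ⇒ equivalent

yes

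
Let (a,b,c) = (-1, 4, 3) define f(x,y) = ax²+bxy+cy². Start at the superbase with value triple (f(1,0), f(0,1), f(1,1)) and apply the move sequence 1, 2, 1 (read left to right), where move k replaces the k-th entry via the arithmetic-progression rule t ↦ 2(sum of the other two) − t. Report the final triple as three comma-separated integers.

start (-1,3,6) = (f(1,0),f(0,1),f(1,1))
replace slot 1: 2·(3+6) − (-1) = 19 → (19,3,6)
replace slot 2: 2·(19+6) − 3 = 47 → (19,47,6)
replace slot 1: 2·(47+6) − 19 = 87 → (87,47,6)

87,47,6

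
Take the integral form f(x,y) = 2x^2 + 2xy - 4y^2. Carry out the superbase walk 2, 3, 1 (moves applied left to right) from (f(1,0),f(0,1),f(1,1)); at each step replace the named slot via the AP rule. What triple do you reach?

start (2,-4,0) = (f(1,0),f(0,1),f(1,1))
replace slot 2: 2·(2+0) − (-4) = 8 → (2,8,0)
replace slot 3: 2·(2+8) − 0 = 20 → (2,8,20)
replace slot 1: 2·(8+20) − 2 = 54 → (54,8,20)

54,8,20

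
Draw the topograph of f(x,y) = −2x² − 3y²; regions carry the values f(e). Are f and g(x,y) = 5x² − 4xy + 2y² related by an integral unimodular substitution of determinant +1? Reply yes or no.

D₁ = -24, D₂ = -24
f is negative-definite; reduce −f:
−f: reduced (well bottom): (2,0,3) with a≤c, −a<b≤a
flip sign back: reduced form of f is (-2,0,-3)
g: flip: (5,-4,2)→(2,4,5)
g: translate: b→0 (≡4 mod 4), so (2,4,5)→(2,0,3)
g: reduced (well bottom): (2,0,3) with a≤c, −a<b≤a
reduced forms (-2, 0, -3) vs (2, 0, 3) ⇒ inequivalent

no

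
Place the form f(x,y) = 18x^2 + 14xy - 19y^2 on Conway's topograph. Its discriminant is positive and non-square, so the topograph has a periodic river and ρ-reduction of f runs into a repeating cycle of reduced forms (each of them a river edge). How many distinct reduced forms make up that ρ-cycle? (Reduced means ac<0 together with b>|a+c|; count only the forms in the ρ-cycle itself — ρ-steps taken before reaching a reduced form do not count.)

D = 1564, ⌊√D⌋ = 39
river: ρ → (-19,24,13)
river: ρ → (13,28,-15)
river: ρ → (-15,32,9)
river: ρ → (9,22,-30)
river: ρ → (-30,38,1)
river: ρ → (1,38,-30)
river: ρ → (-30,22,9)
river: ρ → (9,32,-15)
river: ρ → (-15,28,13)
river: ρ → (13,24,-19)
river: ρ → (-19,14,18)
river: ρ → (18,22,-15)
river: ρ → (-15,38,2)
river: ρ → (2,38,-15)
river: ρ → (-15,22,18)
river: ρ → (18,14,-19)
ρ-cycle length = 16 (tail of 0 descent steps not counted)

16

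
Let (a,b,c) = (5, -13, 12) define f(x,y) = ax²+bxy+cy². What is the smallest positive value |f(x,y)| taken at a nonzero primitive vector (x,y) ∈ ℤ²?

translate: b→-3 (≡-13 mod 10), so (5,-13,12)→(5,-3,4)
flip: (5,-3,4)→(4,3,5)
reduced (well bottom): (4,3,5) with a≤c, −a<b≤a
well minimum = a = 4

4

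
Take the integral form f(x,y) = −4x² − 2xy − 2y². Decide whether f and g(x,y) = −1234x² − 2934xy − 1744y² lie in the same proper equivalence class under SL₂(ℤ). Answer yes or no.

D₁ = -28, D₂ = -28
f is negative-definite; reduce −f:
−f: flip: (4,2,2)→(2,-2,4)
−f: translate: b→2 (≡-2 mod 4), so (2,-2,4)→(2,2,4)
−f: reduced (well bottom): (2,2,4) with a≤c, −a<b≤a
flip sign back: reduced form of f is (-2,-2,-4)
g is negative-definite; reduce −g:
−g: translate: b→466 (≡2934 mod 2468), so (1234,2934,1744)→(1234,466,44)
−g: flip: (1234,466,44)→(44,-466,1234)
−g: translate: b→-26 (≡-466 mod 88), so (44,-466,1234)→(44,-26,4)
−g: flip: (44,-26,4)→(4,26,44)
−g: translate: b→2 (≡26 mod 8), so (4,26,44)→(4,2,2)
−g: flip: (4,2,2)→(2,-2,4)
−g: translate: b→2 (≡-2 mod 4), so (2,-2,4)→(2,2,4)
−g: reduced (well bottom): (2,2,4) with a≤c, −a<b≤a
flip sign back: reduced form of g is (-2,-2,-4)
reduced forms (-2, -2, -4) vs (-2, -2, -4) ⇒ equivalent

yes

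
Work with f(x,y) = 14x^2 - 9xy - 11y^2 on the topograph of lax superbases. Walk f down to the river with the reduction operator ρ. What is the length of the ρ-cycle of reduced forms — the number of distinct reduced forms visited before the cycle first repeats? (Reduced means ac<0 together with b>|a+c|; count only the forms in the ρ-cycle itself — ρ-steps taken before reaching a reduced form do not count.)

D = 697, ⌊√D⌋ = 26
descent: ρ → (-11,9,14)  [lands on river]
river: ρ → (14,19,-6)
river: ρ → (-6,17,17)
river: ρ → (17,17,-6)
river: ρ → (-6,19,14)
river: ρ → (14,9,-11)
river: ρ → (-11,13,12)
river: ρ → (12,11,-12)
river: ρ → (-12,13,11)
river: ρ → (11,9,-14)
river: ρ → (-14,19,6)
river: ρ → (6,17,-17)
river: ρ → (-17,17,6)
river: ρ → (6,19,-14)
river: ρ → (-14,9,11)
river: ρ → (11,13,-12)
river: ρ → (-12,11,12)
river: ρ → (12,13,-11)
ρ-cycle length = 18 (tail of 1 descent step not counted)

18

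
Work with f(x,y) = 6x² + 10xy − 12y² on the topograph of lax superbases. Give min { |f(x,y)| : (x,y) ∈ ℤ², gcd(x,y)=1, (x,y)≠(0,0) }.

river: ρ → (-12,14,4)
river: ρ → (4,18,-4)
river: ρ → (-4,14,12)
river: ρ → (12,10,-6)
river: ρ → (-6,14,8)
river: ρ → (8,18,-2)
river: ρ → (-2,18,8)
river: ρ → (8,14,-6)
river: ρ → (-6,10,12)
river: ρ → (12,14,-4)
river: ρ → (-4,18,4)
river: ρ → (4,14,-12)
river: ρ → (-12,10,6)
river: ρ → (6,14,-8)
river: ρ → (-8,18,2)
river: ρ → (2,18,-8)
river: ρ → (-8,14,6)
river: ρ → (6,10,-12)
closes: descent 0, river 18
min |a| on river = 2

2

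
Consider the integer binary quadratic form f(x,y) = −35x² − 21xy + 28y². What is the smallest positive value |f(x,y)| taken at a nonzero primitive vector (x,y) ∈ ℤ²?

descent: ρ → (28,21,-35)  [lands on river]
river: ρ → (-35,49,14)
river: ρ → (14,63,-7)
river: ρ → (-7,63,14)
river: ρ → (14,49,-35)
river: ρ → (-35,21,28)
river: ρ → (28,35,-28)
river: ρ → (-28,21,35)
river: ρ → (35,49,-14)
river: ρ → (-14,63,7)
river: ρ → (7,63,-14)
river: ρ → (-14,49,35)
river: ρ → (35,21,-28)
river: ρ → (-28,35,28)
closes: descent 1, river 14
min |a| on river = 7

7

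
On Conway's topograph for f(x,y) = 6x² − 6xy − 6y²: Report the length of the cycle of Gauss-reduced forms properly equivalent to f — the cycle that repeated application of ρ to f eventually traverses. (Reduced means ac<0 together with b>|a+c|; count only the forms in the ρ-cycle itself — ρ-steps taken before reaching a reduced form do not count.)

D = 180, ⌊√D⌋ = 13
descent: ρ → (-6,6,6)  [lands on river]
river: ρ → (6,6,-6)
ρ-cycle length = 2 (tail of 1 descent step not counted)

2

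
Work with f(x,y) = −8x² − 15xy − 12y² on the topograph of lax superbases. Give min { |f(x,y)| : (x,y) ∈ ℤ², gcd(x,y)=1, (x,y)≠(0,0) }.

translate: b→-1 (≡15 mod 16), so (8,15,12)→(8,-1,5)
flip: (8,-1,5)→(5,1,8)
reduced (well bottom): (5,1,8) with a≤c, −a<b≤a
well minimum |f| = |-5| = 5 (negative-definite)

5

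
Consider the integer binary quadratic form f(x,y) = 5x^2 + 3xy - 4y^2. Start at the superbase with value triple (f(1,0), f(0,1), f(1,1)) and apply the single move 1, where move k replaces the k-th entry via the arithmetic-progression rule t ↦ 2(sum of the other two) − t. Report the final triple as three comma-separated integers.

start (5,-4,4) = (f(1,0),f(0,1),f(1,1))
replace slot 1: 2·((-4)+4) − 5 = -5 → (-5,-4,4)

-5,-4,4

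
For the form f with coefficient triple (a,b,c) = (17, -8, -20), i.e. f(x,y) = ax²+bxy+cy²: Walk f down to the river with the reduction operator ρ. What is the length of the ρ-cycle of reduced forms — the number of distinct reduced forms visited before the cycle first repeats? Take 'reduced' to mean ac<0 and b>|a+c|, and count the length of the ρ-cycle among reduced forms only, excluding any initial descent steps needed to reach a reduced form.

D = 1424, ⌊√D⌋ = 37
descent: ρ → (-20,8,17)  [lands on river]
river: ρ → (17,26,-11)
river: ρ → (-11,18,25)
river: ρ → (25,32,-4)
river: ρ → (-4,32,25)
river: ρ → (25,18,-11)
river: ρ → (-11,26,17)
river: ρ → (17,8,-20)
river: ρ → (-20,32,5)
river: ρ → (5,28,-32)
river: ρ → (-32,36,1)
river: ρ → (1,36,-32)
river: ρ → (-32,28,5)
river: ρ → (5,32,-20)
ρ-cycle length = 14 (tail of 1 descent step not counted)

14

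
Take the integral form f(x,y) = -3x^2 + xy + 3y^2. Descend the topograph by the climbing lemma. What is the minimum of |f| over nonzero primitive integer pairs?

river: ρ → (3,5,-1)
river: ρ → (-1,5,3)
river: ρ → (3,1,-3)
river: ρ → (-3,5,1)
river: ρ → (1,5,-3)
river: ρ → (-3,1,3)
closes: descent 0, river 6
min |a| on river = 1

1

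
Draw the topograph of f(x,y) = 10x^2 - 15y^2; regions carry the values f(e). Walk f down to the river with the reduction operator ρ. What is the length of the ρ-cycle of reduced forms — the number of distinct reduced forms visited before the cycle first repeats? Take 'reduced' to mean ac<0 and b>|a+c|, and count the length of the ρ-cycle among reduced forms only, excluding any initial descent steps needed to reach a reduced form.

D = 600, ⌊√D⌋ = 24
descent: ρ → (-15,0,10)
descent: ρ → (10,20,-5)  [lands on river]
river: ρ → (-5,20,10)
ρ-cycle length = 2 (tail of 2 descent steps not counted)

2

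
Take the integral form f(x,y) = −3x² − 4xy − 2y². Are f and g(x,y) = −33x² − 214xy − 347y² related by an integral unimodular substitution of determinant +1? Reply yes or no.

D₁ = -8, D₂ = -8
f is negative-definite; reduce −f:
−f: translate: b→-2 (≡4 mod 6), so (3,4,2)→(3,-2,1)
−f: flip: (3,-2,1)→(1,2,3)
−f: translate: b→0 (≡2 mod 2), so (1,2,3)→(1,0,2)
−f: reduced (well bottom): (1,0,2) with a≤c, −a<b≤a
flip sign back: reduced form of f is (-1,0,-2)
g is negative-definite; reduce −g:
−g: translate: b→16 (≡214 mod 66), so (33,214,347)→(33,16,2)
−g: flip: (33,16,2)→(2,-16,33)
−g: translate: b→0 (≡-16 mod 4), so (2,-16,33)→(2,0,1)
−g: flip: (2,0,1)→(1,0,2)
−g: reduced (well bottom): (1,0,2) with a≤c, −a<b≤a
flip sign back: reduced form of g is (-1,0,-2)
reduced forms (-1, 0, -2) vs (-1, 0, -2) ⇒ equivalent

yes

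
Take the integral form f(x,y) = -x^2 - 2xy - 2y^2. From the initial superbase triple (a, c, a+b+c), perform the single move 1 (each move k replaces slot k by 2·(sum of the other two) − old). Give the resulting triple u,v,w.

start (-1,-2,-5) = (f(1,0),f(0,1),f(1,1))
replace slot 1: 2·((-2)+(-5)) − (-1) = -13 → (-13,-2,-5)

-13,-2,-5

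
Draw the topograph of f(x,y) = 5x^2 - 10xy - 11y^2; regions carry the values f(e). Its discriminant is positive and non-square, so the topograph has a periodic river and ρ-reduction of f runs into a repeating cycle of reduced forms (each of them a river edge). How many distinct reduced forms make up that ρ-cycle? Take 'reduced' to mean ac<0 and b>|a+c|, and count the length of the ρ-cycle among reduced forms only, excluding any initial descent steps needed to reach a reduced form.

D = 320, ⌊√D⌋ = 17
descent: ρ → (-11,10,5)  [lands on river]
river: ρ → (5,10,-11)
river: ρ → (-11,12,4)
river: ρ → (4,12,-11)
ρ-cycle length = 4 (tail of 1 descent step not counted)

4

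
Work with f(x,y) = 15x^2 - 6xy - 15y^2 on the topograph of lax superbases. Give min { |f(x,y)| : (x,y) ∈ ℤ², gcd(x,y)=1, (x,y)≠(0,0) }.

descent: ρ → (-15,6,15)  [lands on river]
river: ρ → (15,24,-6)
river: ρ → (-6,24,15)
river: ρ → (15,6,-15)
river: ρ → (-15,24,6)
river: ρ → (6,24,-15)
closes: descent 1, river 6
min |a| on river = 6

6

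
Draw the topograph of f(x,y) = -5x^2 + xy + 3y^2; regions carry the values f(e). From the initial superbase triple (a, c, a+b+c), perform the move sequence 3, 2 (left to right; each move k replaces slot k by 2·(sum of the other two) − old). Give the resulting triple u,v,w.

start (-5,3,-1) = (f(1,0),f(0,1),f(1,1))
replace slot 3: 2·((-5)+3) − (-1) = -3 → (-5,3,-3)
replace slot 2: 2·((-5)+(-3)) − 3 = -19 → (-5,-19,-3)

-5,-19,-3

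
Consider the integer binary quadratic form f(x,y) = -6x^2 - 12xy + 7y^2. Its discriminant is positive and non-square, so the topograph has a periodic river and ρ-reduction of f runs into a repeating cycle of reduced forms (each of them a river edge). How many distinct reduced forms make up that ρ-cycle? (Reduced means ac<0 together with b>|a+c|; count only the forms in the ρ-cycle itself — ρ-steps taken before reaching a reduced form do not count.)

D = 312, ⌊√D⌋ = 17
descent: ρ → (7,12,-6)  [lands on river]
river: ρ → (-6,12,7)
river: ρ → (7,16,-2)
river: ρ → (-2,16,7)
ρ-cycle length = 4 (tail of 1 descent step not counted)

4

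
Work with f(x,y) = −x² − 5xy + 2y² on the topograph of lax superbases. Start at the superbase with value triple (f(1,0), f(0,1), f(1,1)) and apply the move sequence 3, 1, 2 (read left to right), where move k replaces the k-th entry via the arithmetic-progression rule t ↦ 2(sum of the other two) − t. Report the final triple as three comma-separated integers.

start (-1,2,-4) = (f(1,0),f(0,1),f(1,1))
replace slot 3: 2·((-1)+2) − (-4) = 6 → (-1,2,6)
replace slot 1: 2·(2+6) − (-1) = 17 → (17,2,6)
replace slot 2: 2·(17+6) − 2 = 44 → (17,44,6)

17,44,6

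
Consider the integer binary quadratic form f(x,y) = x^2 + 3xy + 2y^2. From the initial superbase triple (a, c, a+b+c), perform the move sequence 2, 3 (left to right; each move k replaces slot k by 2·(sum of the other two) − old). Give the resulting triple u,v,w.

start (1,2,6) = (f(1,0),f(0,1),f(1,1))
replace slot 2: 2·(1+6) − 2 = 12 → (1,12,6)
replace slot 3: 2·(1+12) − 6 = 20 → (1,12,20)

1,12,20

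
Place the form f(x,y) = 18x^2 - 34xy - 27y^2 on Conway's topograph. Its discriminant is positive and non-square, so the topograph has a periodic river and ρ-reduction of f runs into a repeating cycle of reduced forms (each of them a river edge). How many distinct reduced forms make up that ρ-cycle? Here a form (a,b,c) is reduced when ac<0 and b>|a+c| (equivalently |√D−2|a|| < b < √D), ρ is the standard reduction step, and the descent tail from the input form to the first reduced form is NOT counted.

D = 3100, ⌊√D⌋ = 55
descent: ρ → (-27,34,18)  [lands on river]
river: ρ → (18,38,-23)
river: ρ → (-23,54,2)
river: ρ → (2,54,-23)
river: ρ → (-23,38,18)
river: ρ → (18,34,-27)
river: ρ → (-27,20,25)
river: ρ → (25,30,-22)
river: ρ → (-22,14,33)
river: ρ → (33,52,-3)
river: ρ → (-3,50,50)
river: ρ → (50,50,-3)
river: ρ → (-3,52,33)
river: ρ → (33,14,-22)
river: ρ → (-22,30,25)
river: ρ → (25,20,-27)
ρ-cycle length = 16 (tail of 1 descent step not counted)

16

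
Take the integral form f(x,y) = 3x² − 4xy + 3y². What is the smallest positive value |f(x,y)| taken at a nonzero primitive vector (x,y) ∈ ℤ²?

translate: b→2 (≡-4 mod 6), so (3,-4,3)→(3,2,2)
flip: (3,2,2)→(2,-2,3)
translate: b→2 (≡-2 mod 4), so (2,-2,3)→(2,2,3)
reduced (well bottom): (2,2,3) with a≤c, −a<b≤a
well minimum = a = 2

2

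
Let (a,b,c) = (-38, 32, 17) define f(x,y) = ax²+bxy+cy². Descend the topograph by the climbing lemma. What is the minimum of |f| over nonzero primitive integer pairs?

river: ρ → (17,36,-34)
river: ρ → (-34,32,19)
river: ρ → (19,44,-22)
river: ρ → (-22,44,19)
river: ρ → (19,32,-34)
river: ρ → (-34,36,17)
river: ρ → (17,32,-38)
river: ρ → (-38,44,11)
river: ρ → (11,44,-38)
river: ρ → (-38,32,17)
closes: descent 0, river 10
min |a| on river = 11

11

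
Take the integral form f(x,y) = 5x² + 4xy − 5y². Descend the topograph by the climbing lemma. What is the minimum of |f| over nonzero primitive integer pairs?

river: ρ → (-5,6,4)
river: ρ → (4,10,-1)
river: ρ → (-1,10,4)
river: ρ → (4,6,-5)
river: ρ → (-5,4,5)
river: ρ → (5,6,-4)
river: ρ → (-4,10,1)
river: ρ → (1,10,-4)
river: ρ → (-4,6,5)
river: ρ → (5,4,-5)
closes: descent 0, river 10
min |a| on river = 1

1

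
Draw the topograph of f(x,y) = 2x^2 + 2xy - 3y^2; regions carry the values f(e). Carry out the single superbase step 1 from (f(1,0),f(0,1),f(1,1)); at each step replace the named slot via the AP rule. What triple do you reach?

start (2,-3,1) = (f(1,0),f(0,1),f(1,1))
replace slot 1: 2·((-3)+1) − 2 = -6 → (-6,-3,1)

-6,-3,1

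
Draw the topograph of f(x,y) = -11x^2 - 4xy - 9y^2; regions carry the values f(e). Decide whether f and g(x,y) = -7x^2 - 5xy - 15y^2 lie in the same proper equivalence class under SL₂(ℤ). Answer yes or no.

D₁ = -380, D₂ = -395
discriminants differ ⇒ not SL₂(ℤ)-equivalent

no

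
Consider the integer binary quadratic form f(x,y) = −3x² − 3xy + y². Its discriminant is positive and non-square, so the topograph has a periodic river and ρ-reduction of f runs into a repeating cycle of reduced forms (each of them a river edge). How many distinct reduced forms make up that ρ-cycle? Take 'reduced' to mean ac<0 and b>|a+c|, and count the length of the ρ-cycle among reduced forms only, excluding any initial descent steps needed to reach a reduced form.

D = 21, ⌊√D⌋ = 4
descent: ρ → (1,3,-3)  [lands on river]
river: ρ → (-3,3,1)
ρ-cycle length = 2 (tail of 1 descent step not counted)

2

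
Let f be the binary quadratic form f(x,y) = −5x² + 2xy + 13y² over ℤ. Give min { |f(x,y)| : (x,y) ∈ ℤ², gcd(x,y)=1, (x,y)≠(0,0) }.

descent: ρ → (13,-2,-5)
descent: ρ → (-5,12,6)  [lands on river]
river: ρ → (6,12,-5)
river: ρ → (-5,8,10)
river: ρ → (10,12,-3)
river: ρ → (-3,12,10)
river: ρ → (10,8,-5)
closes: descent 2, river 6
min |a| on river = 3

3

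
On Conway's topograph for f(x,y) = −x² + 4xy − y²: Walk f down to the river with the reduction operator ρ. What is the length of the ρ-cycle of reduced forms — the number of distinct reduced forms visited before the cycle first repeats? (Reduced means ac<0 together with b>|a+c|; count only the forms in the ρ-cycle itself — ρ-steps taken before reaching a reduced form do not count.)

D = 12, ⌊√D⌋ = 3
descent: ρ → (-1,2,2)  [lands on river]
river: ρ → (2,2,-1)
ρ-cycle length = 2 (tail of 1 descent step not counted)

2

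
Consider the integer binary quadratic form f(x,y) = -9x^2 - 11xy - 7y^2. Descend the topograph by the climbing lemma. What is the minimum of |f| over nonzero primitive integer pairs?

translate: b→-7 (≡11 mod 18), so (9,11,7)→(9,-7,5)
flip: (9,-7,5)→(5,7,9)
translate: b→-3 (≡7 mod 10), so (5,7,9)→(5,-3,7)
reduced (well bottom): (5,-3,7) with a≤c, −a<b≤a
well minimum |f| = |-5| = 5 (negative-definite)

5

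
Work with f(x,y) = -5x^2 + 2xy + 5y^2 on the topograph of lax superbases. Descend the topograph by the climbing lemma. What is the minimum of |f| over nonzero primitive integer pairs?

river: ρ → (5,8,-2)
river: ρ → (-2,8,5)
river: ρ → (5,2,-5)
river: ρ → (-5,8,2)
river: ρ → (2,8,-5)
river: ρ → (-5,2,5)
closes: descent 0, river 6
min |a| on river = 2

2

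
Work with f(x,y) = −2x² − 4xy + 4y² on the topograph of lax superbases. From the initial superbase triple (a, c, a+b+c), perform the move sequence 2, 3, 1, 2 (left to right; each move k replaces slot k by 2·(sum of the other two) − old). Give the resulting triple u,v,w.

start (-2,4,-2) = (f(1,0),f(0,1),f(1,1))
replace slot 2: 2·((-2)+(-2)) − 4 = -12 → (-2,-12,-2)
replace slot 3: 2·((-2)+(-12)) − (-2) = -26 → (-2,-12,-26)
replace slot 1: 2·((-12)+(-26)) − (-2) = -74 → (-74,-12,-26)
replace slot 2: 2·((-74)+(-26)) − (-12) = -188 → (-74,-188,-26)

-74,-188,-26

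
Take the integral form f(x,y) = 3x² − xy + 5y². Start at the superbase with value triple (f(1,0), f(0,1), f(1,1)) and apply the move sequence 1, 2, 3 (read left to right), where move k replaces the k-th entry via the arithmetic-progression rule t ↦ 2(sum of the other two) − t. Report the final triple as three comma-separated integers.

start (3,5,7) = (f(1,0),f(0,1),f(1,1))
replace slot 1: 2·(5+7) − 3 = 21 → (21,5,7)
replace slot 2: 2·(21+7) − 5 = 51 → (21,51,7)
replace slot 3: 2·(21+51) − 7 = 137 → (21,51,137)

21,51,137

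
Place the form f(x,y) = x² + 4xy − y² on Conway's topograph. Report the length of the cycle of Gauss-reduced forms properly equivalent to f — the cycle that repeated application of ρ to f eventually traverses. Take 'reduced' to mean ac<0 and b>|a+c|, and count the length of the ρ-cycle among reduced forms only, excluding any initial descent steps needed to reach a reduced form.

D = 20, ⌊√D⌋ = 4
river: ρ → (-1,4,1)
river: ρ → (1,4,-1)
ρ-cycle length = 2 (tail of 0 descent steps not counted)

2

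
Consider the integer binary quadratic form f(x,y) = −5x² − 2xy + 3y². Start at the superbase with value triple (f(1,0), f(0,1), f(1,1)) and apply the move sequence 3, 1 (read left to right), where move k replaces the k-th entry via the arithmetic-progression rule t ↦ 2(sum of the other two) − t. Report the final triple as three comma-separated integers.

start (-5,3,-4) = (f(1,0),f(0,1),f(1,1))
replace slot 3: 2·((-5)+3) − (-4) = 0 → (-5,3,0)
replace slot 1: 2·(3+0) − (-5) = 11 → (11,3,0)

11,3,0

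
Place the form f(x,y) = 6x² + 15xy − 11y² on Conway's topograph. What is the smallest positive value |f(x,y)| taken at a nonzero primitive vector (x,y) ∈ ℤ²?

river: ρ → (-11,7,10)
river: ρ → (10,13,-8)
river: ρ → (-8,19,4)
river: ρ → (4,21,-3)
river: ρ → (-3,21,4)
river: ρ → (4,19,-8)
river: ρ → (-8,13,10)
river: ρ → (10,7,-11)
river: ρ → (-11,15,6)
river: ρ → (6,21,-2)
river: ρ → (-2,19,16)
river: ρ → (16,13,-5)
river: ρ → (-5,17,10)
river: ρ → (10,3,-12)
river: ρ → (-12,21,1)
river: ρ → (1,21,-12)
river: ρ → (-12,3,10)
river: ρ → (10,17,-5)
river: ρ → (-5,13,16)
river: ρ → (16,19,-2)
river: ρ → (-2,21,6)
river: ρ → (6,15,-11)
closes: descent 0, river 22
min |a| on river = 1

1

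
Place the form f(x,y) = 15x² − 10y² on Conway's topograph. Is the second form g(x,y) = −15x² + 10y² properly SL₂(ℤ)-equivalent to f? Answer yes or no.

D₁ = 600, D₂ = 600
river cycle of f (length 2): (-10, 20, 5), (5, 20, -10)
river cycle of g (length 2): (10, 20, -5), (-5, 20, 10)
cycles differ ⇒ inequivalent

no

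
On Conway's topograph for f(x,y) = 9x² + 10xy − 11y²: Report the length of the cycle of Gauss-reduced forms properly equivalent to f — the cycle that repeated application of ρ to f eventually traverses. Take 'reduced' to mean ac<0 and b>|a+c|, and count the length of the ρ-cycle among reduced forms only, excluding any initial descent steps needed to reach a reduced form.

D = 496, ⌊√D⌋ = 22
river: ρ → (-11,12,8)
river: ρ → (8,20,-3)
river: ρ → (-3,22,1)
river: ρ → (1,22,-3)
river: ρ → (-3,20,8)
river: ρ → (8,12,-11)
river: ρ → (-11,10,9)
river: ρ → (9,8,-12)
river: ρ → (-12,16,5)
river: ρ → (5,14,-15)
river: ρ → (-15,16,4)
river: ρ → (4,16,-15)
river: ρ → (-15,14,5)
river: ρ → (5,16,-12)
river: ρ → (-12,8,9)
river: ρ → (9,10,-11)
ρ-cycle length = 16 (tail of 0 descent steps not counted)

16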